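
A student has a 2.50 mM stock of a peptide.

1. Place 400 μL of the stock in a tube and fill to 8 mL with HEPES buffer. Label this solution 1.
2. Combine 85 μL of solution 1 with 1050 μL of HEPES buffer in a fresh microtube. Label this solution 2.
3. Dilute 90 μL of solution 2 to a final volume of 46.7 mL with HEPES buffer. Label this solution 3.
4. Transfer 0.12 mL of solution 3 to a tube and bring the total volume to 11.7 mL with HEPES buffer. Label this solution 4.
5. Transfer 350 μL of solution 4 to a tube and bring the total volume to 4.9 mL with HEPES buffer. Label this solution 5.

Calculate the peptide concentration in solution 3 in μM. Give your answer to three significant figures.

Step 1: 400 μL brought to 8 mL → factor 8000/400 = 20
Step 2: 85 μL + 1050 μL = 1135 μL total → factor 1135/85 = 13.353
Step 3: 90 μL brought to 46.7 mL → factor 46700/90 = 518.89
Dilution factor through solution 3 = 20 × 13.353 × 518.89 = 1.3857 × 10^5
[solution 3] = 2.50 mM / 1.3857 × 10^5 = 1.804 × 10^-5 mM = 0.0180 μM

0.0180 μM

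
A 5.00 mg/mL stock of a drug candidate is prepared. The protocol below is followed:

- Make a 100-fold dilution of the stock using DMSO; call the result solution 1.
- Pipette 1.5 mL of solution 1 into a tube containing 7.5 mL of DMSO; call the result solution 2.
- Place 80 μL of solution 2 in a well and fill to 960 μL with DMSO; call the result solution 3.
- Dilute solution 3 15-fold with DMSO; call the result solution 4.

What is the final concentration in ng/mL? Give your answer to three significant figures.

46.3 ng/mL

Step 1: 100-fold → factor 100
Step 2: 1.5 mL + 7.5 mL = 9 mL total → factor 9/1.5 = 6
Step 3: 80 μL brought to 960 μL → factor 960/80 = 12
Step 4: 15-fold → factor 15
Overall dilution factor = 100 × 6 × 12 × 15 = 1.08 × 10^5
Final = 5.00 mg/mL / 1.08 × 10^5 = 4.630 × 10^-5 mg/mL = 46.3 ng/mL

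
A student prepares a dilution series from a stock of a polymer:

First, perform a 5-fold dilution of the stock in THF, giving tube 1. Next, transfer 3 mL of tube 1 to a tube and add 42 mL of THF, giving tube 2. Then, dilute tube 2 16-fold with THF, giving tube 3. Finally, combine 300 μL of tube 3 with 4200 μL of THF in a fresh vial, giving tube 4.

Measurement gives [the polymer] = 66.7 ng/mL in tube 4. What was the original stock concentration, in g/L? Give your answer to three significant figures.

1.20 g/L

Step 1: 5-fold → factor 5
Step 2: 3 mL + 42 mL = 45 mL total → factor 45/3 = 15
Step 3: 16-fold → factor 16
Step 4: 300 μL + 4200 μL = 4500 μL total → factor 4500/300 = 15
Overall dilution factor = 5 × 15 × 16 × 15 = 18000
Stock = 66.7 ng/mL × 18000 = 1.201 × 10^6 ng/mL = 1.20 g/L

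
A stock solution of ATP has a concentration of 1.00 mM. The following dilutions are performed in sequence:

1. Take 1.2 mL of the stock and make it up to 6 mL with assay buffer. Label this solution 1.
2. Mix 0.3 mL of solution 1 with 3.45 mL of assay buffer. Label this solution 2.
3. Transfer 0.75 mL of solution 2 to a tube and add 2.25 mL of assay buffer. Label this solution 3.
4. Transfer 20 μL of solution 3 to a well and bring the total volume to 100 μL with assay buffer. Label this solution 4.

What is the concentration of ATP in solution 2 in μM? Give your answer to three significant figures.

16.0 μM

Step 1: 1.2 mL brought to 6 mL → factor 6/1.2 = 5
Step 2: 0.3 mL + 3.45 mL = 3.75 mL total → factor 3.75/0.3 = 12.5
Dilution factor through solution 2 = 5 × 12.5 = 62.5
[solution 2] = 1.00 mM / 62.5 = 0.01600 mM = 16.0 μM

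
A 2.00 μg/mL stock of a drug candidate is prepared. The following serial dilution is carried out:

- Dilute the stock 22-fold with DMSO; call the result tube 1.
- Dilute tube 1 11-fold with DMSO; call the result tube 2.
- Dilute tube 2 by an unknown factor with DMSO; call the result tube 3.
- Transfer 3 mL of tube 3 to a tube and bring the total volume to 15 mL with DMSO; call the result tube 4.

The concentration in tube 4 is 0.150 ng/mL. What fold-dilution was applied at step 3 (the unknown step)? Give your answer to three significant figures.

11.0-fold

Step 1: 22-fold → factor 22
Step 2: 11-fold → factor 11
Step 3: unknown factor x
Step 4: 3 mL brought to 15 mL → factor 15/3 = 5
Product of known-step factors = 1210
Overall factor = 2.00 μg/mL / (0.150 ng/mL) = 13333
x = 13333 / 1210 = 11.0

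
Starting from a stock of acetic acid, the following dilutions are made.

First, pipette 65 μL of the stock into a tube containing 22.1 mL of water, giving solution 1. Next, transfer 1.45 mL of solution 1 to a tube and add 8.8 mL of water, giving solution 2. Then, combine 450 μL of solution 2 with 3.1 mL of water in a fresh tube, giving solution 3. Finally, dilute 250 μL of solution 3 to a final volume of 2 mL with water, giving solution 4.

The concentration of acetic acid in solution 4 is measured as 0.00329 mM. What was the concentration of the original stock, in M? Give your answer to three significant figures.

0.501 M

Step 1: 65 μL + 22.1 mL = 22165 μL total → factor 22165/65 = 341
Step 2: 1.45 mL + 8.8 mL = 10.25 mL total → factor 10.25/1.45 = 7.069
Step 3: 450 μL + 3.1 mL = 3550 μL total → factor 3550/450 = 7.8889
Step 4: 250 μL brought to 2 mL → factor 2000/250 = 8
Overall dilution factor = 341 × 7.069 × 7.8889 × 8 = 1.5213 × 10^5
Stock = 0.00329 mM × 1.5213 × 10^5 = 500.5 mM = 0.501 M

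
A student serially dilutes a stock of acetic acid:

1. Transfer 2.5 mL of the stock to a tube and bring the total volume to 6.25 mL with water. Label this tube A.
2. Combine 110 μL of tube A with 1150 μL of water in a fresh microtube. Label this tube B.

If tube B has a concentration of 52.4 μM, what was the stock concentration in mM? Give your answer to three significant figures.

Step 1: 2.5 mL brought to 6.25 mL → factor 6.25/2.5 = 2.5
Step 2: 110 μL + 1150 μL = 1260 μL total → factor 1260/110 = 11.455
Overall dilution factor = 2.5 × 11.455 = 28.636
Stock = 52.4 μM × 28.636 = 1501 μM = 1.50 mM

1.50 mM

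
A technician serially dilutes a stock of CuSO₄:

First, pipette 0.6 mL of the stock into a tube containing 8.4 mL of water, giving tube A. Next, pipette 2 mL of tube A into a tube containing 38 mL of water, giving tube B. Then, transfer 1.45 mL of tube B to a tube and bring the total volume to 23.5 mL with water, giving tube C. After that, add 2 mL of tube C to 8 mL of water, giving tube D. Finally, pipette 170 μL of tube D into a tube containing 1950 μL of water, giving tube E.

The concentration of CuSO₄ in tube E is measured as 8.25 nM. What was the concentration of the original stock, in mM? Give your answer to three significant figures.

Step 1: 0.6 mL + 8.4 mL = 9 mL total → factor 9/0.6 = 15
Step 2: 2 mL + 38 mL = 40 mL total → factor 40/2 = 20
Step 3: 1.45 mL brought to 23.5 mL → factor 23.5/1.45 = 16.207
Step 4: 2 mL + 8 mL = 10 mL total → factor 10/2 = 5
Step 5: 170 μL + 1950 μL = 2120 μL total → factor 2120/170 = 12.471
Overall dilution factor = 15 × 20 × 16.207 × 5 × 12.471 = 3.0316 × 10^5
Stock = 8.25 nM × 3.0316 × 10^5 = 2.501 × 10^6 nM = 2.50 mM

2.50 mM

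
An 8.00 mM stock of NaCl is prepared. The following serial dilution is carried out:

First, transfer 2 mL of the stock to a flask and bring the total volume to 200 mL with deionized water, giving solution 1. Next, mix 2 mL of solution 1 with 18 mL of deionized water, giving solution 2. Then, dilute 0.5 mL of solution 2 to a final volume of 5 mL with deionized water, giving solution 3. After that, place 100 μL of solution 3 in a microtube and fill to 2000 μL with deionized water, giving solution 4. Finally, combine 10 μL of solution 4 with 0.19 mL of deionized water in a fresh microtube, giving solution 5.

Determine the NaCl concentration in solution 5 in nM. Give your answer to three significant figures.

Step 1: 2 mL brought to 200 mL → factor 200/2 = 100
Step 2: 2 mL + 18 mL = 20 mL total → factor 20/2 = 10
Step 3: 0.5 mL brought to 5 mL → factor 5/0.5 = 10
Step 4: 100 μL brought to 2000 μL → factor 2000/100 = 20
Step 5: 10 μL + 0.19 mL = 200 μL total → factor 200/10 = 20
Overall dilution factor = 100 × 10 × 10 × 20 × 20 = 4 × 10^6
Final = 8.00 mM / 4 × 10^6 = 2.000 × 10^-6 mM = 2.00 nM

2.00 nM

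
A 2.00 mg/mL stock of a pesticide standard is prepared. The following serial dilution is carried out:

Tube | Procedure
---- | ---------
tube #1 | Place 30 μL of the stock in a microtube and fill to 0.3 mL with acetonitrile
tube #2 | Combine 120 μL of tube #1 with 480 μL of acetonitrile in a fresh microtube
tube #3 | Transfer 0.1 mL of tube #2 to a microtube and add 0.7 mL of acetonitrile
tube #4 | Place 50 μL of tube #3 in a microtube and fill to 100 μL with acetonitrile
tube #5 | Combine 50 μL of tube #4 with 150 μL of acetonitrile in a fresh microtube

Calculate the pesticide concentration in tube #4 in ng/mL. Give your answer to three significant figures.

Step 1: 30 μL brought to 0.3 mL → factor 300/30 = 10
Step 2: 120 μL + 480 μL = 600 μL total → factor 600/120 = 5
Step 3: 0.1 mL + 0.7 mL = 0.8 mL total → factor 0.8/0.1 = 8
Step 4: 50 μL brought to 100 μL → factor 100/50 = 2
Dilution factor through tube #4 = 10 × 5 × 8 × 2 = 800
[tube #4] = 2.00 mg/mL / 800 = 0.002500 mg/mL = 2.50 × 10^3 ng/mL

2.50 × 10^3 ng/mL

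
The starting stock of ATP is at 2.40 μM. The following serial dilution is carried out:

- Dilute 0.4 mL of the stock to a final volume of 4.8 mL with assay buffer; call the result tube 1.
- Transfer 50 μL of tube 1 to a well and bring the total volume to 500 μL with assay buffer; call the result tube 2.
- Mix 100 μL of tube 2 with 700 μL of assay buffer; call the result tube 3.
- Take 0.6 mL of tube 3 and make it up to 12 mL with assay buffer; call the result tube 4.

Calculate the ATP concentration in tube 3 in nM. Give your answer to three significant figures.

Step 1: 0.4 mL brought to 4.8 mL → factor 4.8/0.4 = 12
Step 2: 50 μL brought to 500 μL → factor 500/50 = 10
Step 3: 100 μL + 700 μL = 800 μL total → factor 800/100 = 8
Dilution factor through tube 3 = 12 × 10 × 8 = 960
[tube 3] = 2.40 μM / 960 = 0.002500 μM = 2.50 nM

2.50 nM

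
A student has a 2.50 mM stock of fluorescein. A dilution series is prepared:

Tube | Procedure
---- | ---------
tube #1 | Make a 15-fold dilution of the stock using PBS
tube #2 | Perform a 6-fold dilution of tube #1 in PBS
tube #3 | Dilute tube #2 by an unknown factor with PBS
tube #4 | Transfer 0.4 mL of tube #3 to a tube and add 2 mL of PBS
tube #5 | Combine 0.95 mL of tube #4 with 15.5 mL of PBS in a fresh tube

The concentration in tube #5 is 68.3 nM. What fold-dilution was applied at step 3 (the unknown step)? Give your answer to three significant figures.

Step 1: 15-fold → factor 15
Step 2: 6-fold → factor 6
Step 3: unknown factor x
Step 4: 0.4 mL + 2 mL = 2.4 mL total → factor 2.4/0.4 = 6
Step 5: 0.95 mL + 15.5 mL = 16.45 mL total → factor 16.45/0.95 = 17.316
Product of known-step factors = 9350.5
Overall factor = 2.50 mM / (68.3 nM) = 36603
x = 36603 / 9350.5 = 3.91

3.91-fold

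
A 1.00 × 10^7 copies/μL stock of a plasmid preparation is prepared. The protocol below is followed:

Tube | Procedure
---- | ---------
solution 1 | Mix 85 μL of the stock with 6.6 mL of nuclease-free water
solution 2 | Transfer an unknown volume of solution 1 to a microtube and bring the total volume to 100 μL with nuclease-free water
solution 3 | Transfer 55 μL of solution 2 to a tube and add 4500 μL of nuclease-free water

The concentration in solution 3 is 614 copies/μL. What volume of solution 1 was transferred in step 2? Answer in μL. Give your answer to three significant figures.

40.0 μL

Step 1: 85 μL + 6.6 mL = 6685 μL total → factor 6685/85 = 78.647
Step 2: v brought to 100 μL → factor = 100 μL/v
Step 3: 55 μL + 4500 μL = 4555 μL total → factor 4555/55 = 82.818
Product of known-step factors = 6513.4
Overall factor = 1.00 × 10^7 copies/μL / (614 copies/μL) = 16287
Step-2 factor = 16287 / 6513.4 = 2.5005
v = 100 μL / 2.5005 = 40.0 μL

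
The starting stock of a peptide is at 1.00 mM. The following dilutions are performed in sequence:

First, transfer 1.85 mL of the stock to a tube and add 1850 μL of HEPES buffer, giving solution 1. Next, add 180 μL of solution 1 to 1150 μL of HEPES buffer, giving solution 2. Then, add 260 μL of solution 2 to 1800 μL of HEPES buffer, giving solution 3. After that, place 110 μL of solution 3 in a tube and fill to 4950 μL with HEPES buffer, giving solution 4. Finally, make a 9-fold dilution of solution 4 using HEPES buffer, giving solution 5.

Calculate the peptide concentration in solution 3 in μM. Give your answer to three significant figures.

Step 1: 1.85 mL + 1850 μL = 3.7 mL total → factor 3.7/1.85 = 2
Step 2: 180 μL + 1150 μL = 1330 μL total → factor 1330/180 = 7.3889
Step 3: 260 μL + 1800 μL = 2060 μL total → factor 2060/260 = 7.9231
Dilution factor through solution 3 = 2 × 7.3889 × 7.9231 = 117.09
[solution 3] = 1.00 mM / 117.09 = 0.008541 mM = 8.54 μM

8.54 μM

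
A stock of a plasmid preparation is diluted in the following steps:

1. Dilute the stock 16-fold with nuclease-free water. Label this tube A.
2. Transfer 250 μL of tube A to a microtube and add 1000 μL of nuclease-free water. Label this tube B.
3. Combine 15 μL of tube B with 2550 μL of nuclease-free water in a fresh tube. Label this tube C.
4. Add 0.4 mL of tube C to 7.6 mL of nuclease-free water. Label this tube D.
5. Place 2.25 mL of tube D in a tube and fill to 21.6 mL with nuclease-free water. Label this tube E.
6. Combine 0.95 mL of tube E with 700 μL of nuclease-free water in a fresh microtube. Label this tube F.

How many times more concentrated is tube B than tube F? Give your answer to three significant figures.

5.70 × 10^4

Step 1: 16-fold → factor 16
Step 2: 250 μL + 1000 μL = 1250 μL total → factor 1250/250 = 5
Step 3: 15 μL + 2550 μL = 2565 μL total → factor 2565/15 = 171
Step 4: 0.4 mL + 7.6 mL = 8 mL total → factor 8/0.4 = 20
Step 5: 2.25 mL brought to 21.6 mL → factor 21.6/2.25 = 9.6
Step 6: 0.95 mL + 700 μL = 1.65 mL total → factor 1.65/0.95 = 1.7368
Dilution factor to tube B = 80; to tube F = 4.5619 × 10^6
[tube B]/[tube F] = (factor to tube F)/(factor to tube B) = 4.5619 × 10^6/80 = 5.70 × 10^4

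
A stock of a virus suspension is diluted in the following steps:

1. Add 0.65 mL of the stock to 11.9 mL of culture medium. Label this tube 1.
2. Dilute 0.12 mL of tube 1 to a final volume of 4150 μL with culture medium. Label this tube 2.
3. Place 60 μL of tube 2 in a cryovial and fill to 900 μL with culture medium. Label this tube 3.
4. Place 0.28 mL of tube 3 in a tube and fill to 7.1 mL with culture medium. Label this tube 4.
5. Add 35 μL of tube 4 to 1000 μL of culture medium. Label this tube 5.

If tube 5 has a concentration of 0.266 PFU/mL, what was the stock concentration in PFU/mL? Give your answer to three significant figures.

2.00 × 10^6 PFU/mL

Step 1: 0.65 mL + 11.9 mL = 12.55 mL total → factor 12.55/0.65 = 19.308
Step 2: 0.12 mL brought to 4150 μL → factor 4.15/0.12 = 34.583
Step 3: 60 μL brought to 900 μL → factor 900/60 = 15
Step 4: 0.28 mL brought to 7.1 mL → factor 7.1/0.28 = 25.357
Step 5: 35 μL + 1000 μL = 1035 μL total → factor 1035/35 = 29.571
Overall dilution factor = 19.308 × 34.583 × 15 × 25.357 × 29.571 = 7.5104 × 10^6
Stock = 0.266 PFU/mL × 7.5104 × 10^6 = 2.00 × 10^6 PFU/mL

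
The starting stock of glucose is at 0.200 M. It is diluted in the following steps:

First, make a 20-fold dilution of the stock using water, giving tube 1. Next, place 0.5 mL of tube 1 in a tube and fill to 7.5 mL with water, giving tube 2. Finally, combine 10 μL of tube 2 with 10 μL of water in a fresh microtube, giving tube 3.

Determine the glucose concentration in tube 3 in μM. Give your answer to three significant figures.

Step 1: 20-fold → factor 20
Step 2: 0.5 mL brought to 7.5 mL → factor 7.5/0.5 = 15
Step 3: 10 μL + 10 μL = 20 μL total → factor 20/10 = 2
Overall dilution factor = 20 × 15 × 2 = 600
Final = 0.200 M / 600 = 0.0003333 M = 333 μM

333 μM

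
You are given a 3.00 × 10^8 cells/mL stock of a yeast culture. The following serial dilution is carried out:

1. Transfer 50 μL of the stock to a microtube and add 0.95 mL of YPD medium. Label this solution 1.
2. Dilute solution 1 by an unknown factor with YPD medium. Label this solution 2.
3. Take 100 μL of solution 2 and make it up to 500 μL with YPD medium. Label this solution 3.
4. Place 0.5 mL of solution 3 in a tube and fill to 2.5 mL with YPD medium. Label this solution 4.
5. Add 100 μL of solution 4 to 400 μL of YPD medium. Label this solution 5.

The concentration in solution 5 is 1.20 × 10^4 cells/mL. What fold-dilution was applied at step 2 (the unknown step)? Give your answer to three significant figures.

10.0-fold

Step 1: 50 μL + 0.95 mL = 1000 μL total → factor 1000/50 = 20
Step 2: unknown factor x
Step 3: 100 μL brought to 500 μL → factor 500/100 = 5
Step 4: 0.5 mL brought to 2.5 mL → factor 2.5/0.5 = 5
Step 5: 100 μL + 400 μL = 500 μL total → factor 500/100 = 5
Product of known-step factors = 2500
Overall factor = 3.00 × 10^8 cells/mL / (1.20 × 10^4 cells/mL) = 25000
x = 25000 / 2500 = 10.0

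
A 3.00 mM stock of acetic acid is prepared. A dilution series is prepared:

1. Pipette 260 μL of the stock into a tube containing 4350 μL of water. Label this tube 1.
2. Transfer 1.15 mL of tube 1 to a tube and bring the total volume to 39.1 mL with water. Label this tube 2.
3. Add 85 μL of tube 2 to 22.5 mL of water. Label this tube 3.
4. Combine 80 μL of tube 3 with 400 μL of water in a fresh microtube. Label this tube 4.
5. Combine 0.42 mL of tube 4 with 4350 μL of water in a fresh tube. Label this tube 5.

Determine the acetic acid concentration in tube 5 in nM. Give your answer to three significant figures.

Step 1: 260 μL + 4350 μL = 4610 μL total → factor 4610/260 = 17.731
Step 2: 1.15 mL brought to 39.1 mL → factor 39.1/1.15 = 34
Step 3: 85 μL + 22.5 mL = 22585 μL total → factor 22585/85 = 265.71
Step 4: 80 μL + 400 μL = 480 μL total → factor 480/80 = 6
Step 5: 0.42 mL + 4350 μL = 4.77 mL total → factor 4.77/0.42 = 11.357
Overall dilution factor = 17.731 × 34 × 265.71 × 6 × 11.357 = 1.0915 × 10^7
Final = 3.00 mM / 1.0915 × 10^7 = 2.748 × 10^-7 mM = 0.275 nM

0.275 nM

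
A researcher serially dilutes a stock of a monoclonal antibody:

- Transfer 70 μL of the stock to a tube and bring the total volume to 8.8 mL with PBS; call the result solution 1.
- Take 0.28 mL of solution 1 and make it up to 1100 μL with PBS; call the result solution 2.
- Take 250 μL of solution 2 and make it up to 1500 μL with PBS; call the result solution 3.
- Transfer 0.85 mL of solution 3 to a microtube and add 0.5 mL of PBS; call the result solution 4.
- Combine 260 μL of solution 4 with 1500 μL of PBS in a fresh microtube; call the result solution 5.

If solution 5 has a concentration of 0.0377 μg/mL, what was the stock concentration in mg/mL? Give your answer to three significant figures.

1.20 mg/mL

Step 1: 70 μL brought to 8.8 mL → factor 8800/70 = 125.71
Step 2: 0.28 mL brought to 1100 μL → factor 1.1/0.28 = 3.9286
Step 3: 250 μL brought to 1500 μL → factor 1500/250 = 6
Step 4: 0.85 mL + 0.5 mL = 1.35 mL total → factor 1.35/0.85 = 1.5882
Step 5: 260 μL + 1500 μL = 1760 μL total → factor 1760/260 = 6.7692
Overall dilution factor = 125.71 × 3.9286 × 6 × 1.5882 × 6.7692 = 31858
Stock = 0.0377 μg/mL × 31858 = 1201 μg/mL = 1.20 mg/mL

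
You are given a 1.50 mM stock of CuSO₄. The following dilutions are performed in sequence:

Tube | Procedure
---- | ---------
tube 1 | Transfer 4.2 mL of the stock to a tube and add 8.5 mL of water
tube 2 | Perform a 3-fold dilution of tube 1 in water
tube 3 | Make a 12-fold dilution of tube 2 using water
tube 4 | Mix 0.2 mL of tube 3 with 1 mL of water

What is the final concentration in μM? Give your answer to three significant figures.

Step 1: 4.2 mL + 8.5 mL = 12.7 mL total → factor 12.7/4.2 = 3.0238
Step 2: 3-fold → factor 3
Step 3: 12-fold → factor 12
Step 4: 0.2 mL + 1 mL = 1.2 mL total → factor 1.2/0.2 = 6
Overall dilution factor = 3.0238 × 3 × 12 × 6 = 653.14
Final = 1.50 mM / 653.14 = 0.002297 mM = 2.30 μM

2.30 μM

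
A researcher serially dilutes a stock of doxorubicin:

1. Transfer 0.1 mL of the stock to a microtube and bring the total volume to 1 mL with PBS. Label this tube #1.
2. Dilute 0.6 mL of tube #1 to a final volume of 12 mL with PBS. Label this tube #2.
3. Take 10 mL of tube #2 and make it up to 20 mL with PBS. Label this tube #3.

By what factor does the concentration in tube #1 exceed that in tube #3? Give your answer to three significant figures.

Step 1: 0.1 mL brought to 1 mL → factor 1/0.1 = 10
Step 2: 0.6 mL brought to 12 mL → factor 12/0.6 = 20
Step 3: 10 mL brought to 20 mL → factor 20/10 = 2
Dilution factor to tube #1 = 10; to tube #3 = 400
[tube #1]/[tube #3] = (factor to tube #3)/(factor to tube #1) = 400/10 = 40.0

40.0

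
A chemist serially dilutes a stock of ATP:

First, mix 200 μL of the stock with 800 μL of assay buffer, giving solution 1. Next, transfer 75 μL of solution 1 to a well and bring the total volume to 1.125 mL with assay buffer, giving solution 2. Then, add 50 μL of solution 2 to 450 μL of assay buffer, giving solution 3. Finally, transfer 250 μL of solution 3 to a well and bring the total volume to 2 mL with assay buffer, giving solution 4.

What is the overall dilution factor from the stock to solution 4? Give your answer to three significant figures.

6.00 × 10^3

Step 1: 200 μL + 800 μL = 1000 μL total → factor 1000/200 = 5
Step 2: 75 μL brought to 1.125 mL → factor 1125/75 = 15
Step 3: 50 μL + 450 μL = 500 μL total → factor 500/50 = 10
Step 4: 250 μL brought to 2 mL → factor 2000/250 = 8
Overall dilution factor = 5 × 15 × 10 × 8 = 6000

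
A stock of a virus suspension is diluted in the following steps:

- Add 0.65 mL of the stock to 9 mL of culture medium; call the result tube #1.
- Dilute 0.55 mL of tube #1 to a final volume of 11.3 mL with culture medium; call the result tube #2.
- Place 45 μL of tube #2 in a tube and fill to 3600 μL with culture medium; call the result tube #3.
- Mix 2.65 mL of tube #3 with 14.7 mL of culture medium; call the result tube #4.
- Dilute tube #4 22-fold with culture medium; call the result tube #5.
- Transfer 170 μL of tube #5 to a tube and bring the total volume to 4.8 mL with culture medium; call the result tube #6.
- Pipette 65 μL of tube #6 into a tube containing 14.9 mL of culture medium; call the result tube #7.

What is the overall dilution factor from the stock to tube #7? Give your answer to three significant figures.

Step 1: 0.65 mL + 9 mL = 9.65 mL total → factor 9.65/0.65 = 14.846
Step 2: 0.55 mL brought to 11.3 mL → factor 11.3/0.55 = 20.545
Step 3: 45 μL brought to 3600 μL → factor 3600/45 = 80
Step 4: 2.65 mL + 14.7 mL = 17.35 mL total → factor 17.35/2.65 = 6.5472
Step 5: 22-fold → factor 22
Step 6: 170 μL brought to 4.8 mL → factor 4800/170 = 28.235
Step 7: 65 μL + 14.9 mL = 14965 μL total → factor 14965/65 = 230.23
Overall dilution factor = 14.846 × 20.545 × 80 × 6.5472 × 22 × 28.235 × 230.23 = 2.2848 × 10^10

2.28 × 10^10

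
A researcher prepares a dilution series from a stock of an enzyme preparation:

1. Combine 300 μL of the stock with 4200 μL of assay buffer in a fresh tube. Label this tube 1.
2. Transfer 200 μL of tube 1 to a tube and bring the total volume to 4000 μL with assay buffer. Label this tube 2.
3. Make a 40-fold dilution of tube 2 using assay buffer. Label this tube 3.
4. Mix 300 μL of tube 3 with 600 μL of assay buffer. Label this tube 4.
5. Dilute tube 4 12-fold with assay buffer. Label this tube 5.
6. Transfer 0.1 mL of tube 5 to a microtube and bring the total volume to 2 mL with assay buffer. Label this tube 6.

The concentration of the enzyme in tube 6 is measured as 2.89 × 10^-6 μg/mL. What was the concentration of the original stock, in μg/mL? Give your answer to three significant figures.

25.0 μg/mL

Step 1: 300 μL + 4200 μL = 4500 μL total → factor 4500/300 = 15
Step 2: 200 μL brought to 4000 μL → factor 4000/200 = 20
Step 3: 40-fold → factor 40
Step 4: 300 μL + 600 μL = 900 μL total → factor 900/300 = 3
Step 5: 12-fold → factor 12
Step 6: 0.1 mL brought to 2 mL → factor 2/0.1 = 20
Overall dilution factor = 15 × 20 × 40 × 3 × 12 × 20 = 8.64 × 10^6
Stock = 2.89 × 10^-6 μg/mL × 8.64 × 10^6 = 25.0 μg/mL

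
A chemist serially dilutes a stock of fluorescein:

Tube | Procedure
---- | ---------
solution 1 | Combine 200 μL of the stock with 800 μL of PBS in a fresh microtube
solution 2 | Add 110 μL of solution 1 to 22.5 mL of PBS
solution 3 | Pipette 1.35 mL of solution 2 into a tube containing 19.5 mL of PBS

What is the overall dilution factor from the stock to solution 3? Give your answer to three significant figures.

1.59 × 10^4

Step 1: 200 μL + 800 μL = 1000 μL total → factor 1000/200 = 5
Step 2: 110 μL + 22.5 mL = 22610 μL total → factor 22610/110 = 205.55
Step 3: 1.35 mL + 19.5 mL = 20.85 mL total → factor 20.85/1.35 = 15.444
Overall dilution factor = 5 × 205.55 × 15.444 = 15873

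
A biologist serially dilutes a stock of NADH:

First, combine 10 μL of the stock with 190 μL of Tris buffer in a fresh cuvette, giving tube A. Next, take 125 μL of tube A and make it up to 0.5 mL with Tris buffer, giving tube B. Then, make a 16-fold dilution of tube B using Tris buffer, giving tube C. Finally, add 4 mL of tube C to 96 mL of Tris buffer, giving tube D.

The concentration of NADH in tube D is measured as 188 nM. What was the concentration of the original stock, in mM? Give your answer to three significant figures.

Step 1: 10 μL + 190 μL = 200 μL total → factor 200/10 = 20
Step 2: 125 μL brought to 0.5 mL → factor 500/125 = 4
Step 3: 16-fold → factor 16
Step 4: 4 mL + 96 mL = 100 mL total → factor 100/4 = 25
Overall dilution factor = 20 × 4 × 16 × 25 = 32000
Stock = 188 nM × 32000 = 6.016 × 10^6 nM = 6.02 mM

6.02 mM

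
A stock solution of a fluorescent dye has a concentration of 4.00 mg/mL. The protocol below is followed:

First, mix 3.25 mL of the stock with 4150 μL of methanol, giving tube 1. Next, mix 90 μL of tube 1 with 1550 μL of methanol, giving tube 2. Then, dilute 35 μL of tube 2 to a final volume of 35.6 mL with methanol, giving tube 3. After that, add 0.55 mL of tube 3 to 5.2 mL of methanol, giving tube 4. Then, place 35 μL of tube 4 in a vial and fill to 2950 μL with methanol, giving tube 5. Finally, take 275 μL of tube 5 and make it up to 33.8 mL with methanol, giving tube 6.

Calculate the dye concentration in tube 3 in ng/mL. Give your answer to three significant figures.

94.8 ng/mL

Step 1: 3.25 mL + 4150 μL = 7.4 mL total → factor 7.4/3.25 = 2.2769
Step 2: 90 μL + 1550 μL = 1640 μL total → factor 1640/90 = 18.222
Step 3: 35 μL brought to 35.6 mL → factor 35600/35 = 1017.1
Dilution factor through tube 3 = 2.2769 × 18.222 × 1017.1 = 42202
[tube 3] = 4.00 mg/mL / 42202 = 9.478 × 10^-5 mg/mL = 94.8 ng/mL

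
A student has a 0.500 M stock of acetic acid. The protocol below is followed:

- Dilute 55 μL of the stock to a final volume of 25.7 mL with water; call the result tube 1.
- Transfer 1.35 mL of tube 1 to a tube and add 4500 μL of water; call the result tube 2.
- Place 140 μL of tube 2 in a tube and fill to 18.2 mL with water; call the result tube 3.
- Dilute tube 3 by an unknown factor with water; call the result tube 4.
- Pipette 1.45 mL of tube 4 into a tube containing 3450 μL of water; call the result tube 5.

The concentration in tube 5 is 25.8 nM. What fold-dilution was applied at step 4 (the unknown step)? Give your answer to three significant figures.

Step 1: 55 μL brought to 25.7 mL → factor 25700/55 = 467.27
Step 2: 1.35 mL + 4500 μL = 5.85 mL total → factor 5.85/1.35 = 4.3333
Step 3: 140 μL brought to 18.2 mL → factor 18200/140 = 130
Step 4: unknown factor x
Step 5: 1.45 mL + 3450 μL = 4.9 mL total → factor 4.9/1.45 = 3.3793
Product of known-step factors = 8.8954 × 10^5
Overall factor = 0.500 M / (25.8 nM) = 1.938 × 10^7
x = 1.938 × 10^7 / 8.8954 × 10^5 = 21.8

21.8-fold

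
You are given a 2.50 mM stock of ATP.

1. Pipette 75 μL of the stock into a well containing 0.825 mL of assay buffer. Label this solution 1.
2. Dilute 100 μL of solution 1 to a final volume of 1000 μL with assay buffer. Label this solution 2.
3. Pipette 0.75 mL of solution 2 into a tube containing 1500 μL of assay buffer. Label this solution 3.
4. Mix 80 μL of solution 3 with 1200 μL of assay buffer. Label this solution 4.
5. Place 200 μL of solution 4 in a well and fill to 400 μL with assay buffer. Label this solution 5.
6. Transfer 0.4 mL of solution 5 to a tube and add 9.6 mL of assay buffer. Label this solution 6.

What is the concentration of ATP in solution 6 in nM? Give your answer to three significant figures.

Step 1: 75 μL + 0.825 mL = 900 μL total → factor 900/75 = 12
Step 2: 100 μL brought to 1000 μL → factor 1000/100 = 10
Step 3: 0.75 mL + 1500 μL = 2.25 mL total → factor 2.25/0.75 = 3
Step 4: 80 μL + 1200 μL = 1280 μL total → factor 1280/80 = 16
Step 5: 200 μL brought to 400 μL → factor 400/200 = 2
Step 6: 0.4 mL + 9.6 mL = 10 mL total → factor 10/0.4 = 25
Overall dilution factor = 12 × 10 × 3 × 16 × 2 × 25 = 2.88 × 10^5
Final = 2.50 mM / 2.88 × 10^5 = 8.681 × 10^-6 mM = 8.68 nM

8.68 nM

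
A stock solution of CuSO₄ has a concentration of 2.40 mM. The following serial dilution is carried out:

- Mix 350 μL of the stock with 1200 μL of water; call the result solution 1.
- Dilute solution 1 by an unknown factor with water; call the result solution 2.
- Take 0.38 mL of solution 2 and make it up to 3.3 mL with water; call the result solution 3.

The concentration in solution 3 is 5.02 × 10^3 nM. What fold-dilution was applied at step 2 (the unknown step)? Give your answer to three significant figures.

12.4-fold

Step 1: 350 μL + 1200 μL = 1550 μL total → factor 1550/350 = 4.4286
Step 2: unknown factor x
Step 3: 0.38 mL brought to 3.3 mL → factor 3.3/0.38 = 8.6842
Product of known-step factors = 38.459
Overall factor = 2.40 mM / (5.02 × 10^3 nM) = 478.09
x = 478.09 / 38.459 = 12.4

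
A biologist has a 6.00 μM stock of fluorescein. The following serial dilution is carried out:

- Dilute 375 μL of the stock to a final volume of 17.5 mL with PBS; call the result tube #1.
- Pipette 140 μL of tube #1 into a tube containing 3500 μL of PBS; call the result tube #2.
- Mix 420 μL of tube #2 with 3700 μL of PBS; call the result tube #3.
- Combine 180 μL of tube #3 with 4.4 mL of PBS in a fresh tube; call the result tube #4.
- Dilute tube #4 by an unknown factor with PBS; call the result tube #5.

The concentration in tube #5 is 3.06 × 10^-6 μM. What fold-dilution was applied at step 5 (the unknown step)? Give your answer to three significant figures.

6.47-fold

Step 1: 375 μL brought to 17.5 mL → factor 17500/375 = 46.667
Step 2: 140 μL + 3500 μL = 3640 μL total → factor 3640/140 = 26
Step 3: 420 μL + 3700 μL = 4120 μL total → factor 4120/420 = 9.8095
Step 4: 180 μL + 4.4 mL = 4580 μL total → factor 4580/180 = 25.444
Step 5: unknown factor x
Product of known-step factors = 3.0285 × 10^5
Overall factor = 6.00 μM / (3.06 × 10^-6 μM) = 1.9608 × 10^6
x = 1.9608 × 10^6 / 3.0285 × 10^5 = 6.47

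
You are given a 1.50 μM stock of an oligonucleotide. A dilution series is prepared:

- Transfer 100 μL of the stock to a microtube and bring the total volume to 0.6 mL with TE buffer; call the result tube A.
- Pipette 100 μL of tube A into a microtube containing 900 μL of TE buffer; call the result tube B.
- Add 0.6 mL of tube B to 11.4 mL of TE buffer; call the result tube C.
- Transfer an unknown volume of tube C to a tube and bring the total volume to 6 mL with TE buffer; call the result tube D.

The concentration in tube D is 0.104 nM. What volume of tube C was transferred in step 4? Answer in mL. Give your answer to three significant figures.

0.499 mL

Step 1: 100 μL brought to 0.6 mL → factor 600/100 = 6
Step 2: 100 μL + 900 μL = 1000 μL total → factor 1000/100 = 10
Step 3: 0.6 mL + 11.4 mL = 12 mL total → factor 12/0.6 = 20
Step 4: v brought to 6 mL → factor = 6 mL/v
Product of known-step factors = 1200
Overall factor = 1.50 μM / (0.104 nM) = 14423
Step-4 factor = 14423 / 1200 = 12.019
v = 6 mL / 12.019 = 0.499 mL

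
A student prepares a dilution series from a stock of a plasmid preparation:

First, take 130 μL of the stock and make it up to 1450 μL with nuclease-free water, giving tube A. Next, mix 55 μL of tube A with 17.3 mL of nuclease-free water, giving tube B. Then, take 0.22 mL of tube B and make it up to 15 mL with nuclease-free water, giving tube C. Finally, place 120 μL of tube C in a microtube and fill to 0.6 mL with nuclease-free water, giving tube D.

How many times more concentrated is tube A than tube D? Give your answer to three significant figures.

Step 1: 130 μL brought to 1450 μL → factor 1450/130 = 11.154
Step 2: 55 μL + 17.3 mL = 17355 μL total → factor 17355/55 = 315.55
Step 3: 0.22 mL brought to 15 mL → factor 15/0.22 = 68.182
Step 4: 120 μL brought to 0.6 mL → factor 600/120 = 5
Dilution factor to tube A = 11.154; to tube D = 1.1998 × 10^6
[tube A]/[tube D] = (factor to tube D)/(factor to tube A) = 1.1998 × 10^6/11.154 = 1.08 × 10^5

1.08 × 10^5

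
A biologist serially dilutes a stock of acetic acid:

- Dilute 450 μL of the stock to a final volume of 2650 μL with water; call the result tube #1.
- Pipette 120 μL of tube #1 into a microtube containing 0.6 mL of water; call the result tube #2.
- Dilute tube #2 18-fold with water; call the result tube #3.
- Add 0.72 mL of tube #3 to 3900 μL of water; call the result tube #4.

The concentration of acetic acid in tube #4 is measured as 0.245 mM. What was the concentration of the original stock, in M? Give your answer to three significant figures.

Step 1: 450 μL brought to 2650 μL → factor 2650/450 = 5.8889
Step 2: 120 μL + 0.6 mL = 720 μL total → factor 720/120 = 6
Step 3: 18-fold → factor 18
Step 4: 0.72 mL + 3900 μL = 4.62 mL total → factor 4.62/0.72 = 6.4167
Overall dilution factor = 5.8889 × 6 × 18 × 6.4167 = 4081
Stock = 0.245 mM × 4081 = 999.8 mM = 1.00 M

1.00 M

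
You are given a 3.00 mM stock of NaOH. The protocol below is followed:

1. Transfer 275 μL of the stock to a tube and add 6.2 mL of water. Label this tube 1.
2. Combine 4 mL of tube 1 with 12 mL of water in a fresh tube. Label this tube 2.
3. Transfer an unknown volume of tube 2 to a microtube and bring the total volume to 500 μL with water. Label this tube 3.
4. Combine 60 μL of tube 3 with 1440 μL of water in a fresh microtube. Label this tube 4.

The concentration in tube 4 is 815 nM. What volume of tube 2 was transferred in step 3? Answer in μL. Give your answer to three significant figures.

Step 1: 275 μL + 6.2 mL = 6475 μL total → factor 6475/275 = 23.545
Step 2: 4 mL + 12 mL = 16 mL total → factor 16/4 = 4
Step 3: v brought to 500 μL → factor = 500 μL/v
Step 4: 60 μL + 1440 μL = 1500 μL total → factor 1500/60 = 25
Product of known-step factors = 2354.5
Overall factor = 3.00 mM / (815 nM) = 3681
Step-3 factor = 3681 / 2354.5 = 1.5634
v = 500 μL / 1.5634 = 320 μL

320 μL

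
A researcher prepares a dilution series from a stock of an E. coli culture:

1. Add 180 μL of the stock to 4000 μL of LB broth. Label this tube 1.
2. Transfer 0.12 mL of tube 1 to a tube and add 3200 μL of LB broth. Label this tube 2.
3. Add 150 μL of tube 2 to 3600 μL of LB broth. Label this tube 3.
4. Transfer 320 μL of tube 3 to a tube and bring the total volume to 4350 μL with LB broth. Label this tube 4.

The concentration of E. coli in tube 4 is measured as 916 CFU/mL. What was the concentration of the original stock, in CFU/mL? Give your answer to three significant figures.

2.00 × 10^8 CFU/mL

Step 1: 180 μL + 4000 μL = 4180 μL total → factor 4180/180 = 23.222
Step 2: 0.12 mL + 3200 μL = 3.32 mL total → factor 3.32/0.12 = 27.667
Step 3: 150 μL + 3600 μL = 3750 μL total → factor 3750/150 = 25
Step 4: 320 μL brought to 4350 μL → factor 4350/320 = 13.594
Overall dilution factor = 23.222 × 27.667 × 25 × 13.594 = 2.1834 × 10^5
Stock = 916 CFU/mL × 2.1834 × 10^5 = 2.00 × 10^8 CFU/mL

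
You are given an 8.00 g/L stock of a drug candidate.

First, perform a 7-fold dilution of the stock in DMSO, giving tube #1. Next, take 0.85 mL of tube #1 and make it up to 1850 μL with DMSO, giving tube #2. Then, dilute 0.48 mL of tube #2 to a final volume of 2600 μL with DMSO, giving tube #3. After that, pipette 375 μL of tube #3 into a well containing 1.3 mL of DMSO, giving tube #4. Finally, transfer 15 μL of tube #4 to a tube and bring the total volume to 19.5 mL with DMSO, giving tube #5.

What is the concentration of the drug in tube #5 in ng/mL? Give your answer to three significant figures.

Step 1: 7-fold → factor 7
Step 2: 0.85 mL brought to 1850 μL → factor 1.85/0.85 = 2.1765
Step 3: 0.48 mL brought to 2600 μL → factor 2.6/0.48 = 5.4167
Step 4: 375 μL + 1.3 mL = 1675 μL total → factor 1675/375 = 4.4667
Step 5: 15 μL brought to 19.5 mL → factor 19500/15 = 1300
Overall dilution factor = 7 × 2.1765 × 5.4167 × 4.4667 × 1300 = 4.7919 × 10^5
Final = 8.00 g/L / 4.7919 × 10^5 = 1.669 × 10^-5 g/L = 16.7 ng/mL

16.7 ng/mL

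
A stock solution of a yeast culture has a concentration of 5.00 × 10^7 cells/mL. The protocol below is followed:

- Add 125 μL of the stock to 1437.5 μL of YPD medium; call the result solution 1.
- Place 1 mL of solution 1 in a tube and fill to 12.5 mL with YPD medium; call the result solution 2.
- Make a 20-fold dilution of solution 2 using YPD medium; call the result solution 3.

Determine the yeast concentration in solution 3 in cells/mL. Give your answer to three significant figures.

Step 1: 125 μL + 1437.5 μL = 1562.5 μL total → factor 1562.5/125 = 12.5
Step 2: 1 mL brought to 12.5 mL → factor 12.5/1 = 12.5
Step 3: 20-fold → factor 20
Overall dilution factor = 12.5 × 12.5 × 20 = 3125
Final = 5.00 × 10^7 cells/mL / 3125 = 1.60 × 10^4 cells/mL

1.60 × 10^4 cells/mL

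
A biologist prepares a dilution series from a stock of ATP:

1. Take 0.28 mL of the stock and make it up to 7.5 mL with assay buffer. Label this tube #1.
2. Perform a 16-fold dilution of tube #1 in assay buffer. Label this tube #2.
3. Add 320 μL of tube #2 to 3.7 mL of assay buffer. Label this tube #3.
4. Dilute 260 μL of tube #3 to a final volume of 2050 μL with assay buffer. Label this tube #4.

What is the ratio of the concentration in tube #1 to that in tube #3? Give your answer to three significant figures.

201

Step 1: 0.28 mL brought to 7.5 mL → factor 7.5/0.28 = 26.786
Step 2: 16-fold → factor 16
Step 3: 320 μL + 3.7 mL = 4020 μL total → factor 4020/320 = 12.562
Dilution factor to tube #1 = 26.786; to tube #3 = 5383.9
[tube #1]/[tube #3] = (factor to tube #3)/(factor to tube #1) = 5383.9/26.786 = 201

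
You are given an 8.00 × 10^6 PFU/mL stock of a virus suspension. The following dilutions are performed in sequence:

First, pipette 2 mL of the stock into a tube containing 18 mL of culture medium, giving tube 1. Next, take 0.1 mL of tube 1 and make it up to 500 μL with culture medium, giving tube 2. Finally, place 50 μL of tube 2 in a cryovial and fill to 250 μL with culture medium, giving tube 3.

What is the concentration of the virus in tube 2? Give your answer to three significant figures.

Step 1: 2 mL + 18 mL = 20 mL total → factor 20/2 = 10
Step 2: 0.1 mL brought to 500 μL → factor 0.5/0.1 = 5
Dilution factor through tube 2 = 10 × 5 = 50
[tube 2] = 8.00 × 10^6 PFU/mL / 50 = 1.60 × 10^5 PFU/mL

1.60 × 10^5 PFU/mL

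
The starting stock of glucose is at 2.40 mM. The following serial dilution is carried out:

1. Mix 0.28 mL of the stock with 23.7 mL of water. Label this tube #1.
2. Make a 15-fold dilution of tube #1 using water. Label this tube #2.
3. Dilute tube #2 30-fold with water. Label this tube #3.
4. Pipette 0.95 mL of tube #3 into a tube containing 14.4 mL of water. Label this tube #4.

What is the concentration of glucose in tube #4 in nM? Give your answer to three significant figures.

3.85 nM

Step 1: 0.28 mL + 23.7 mL = 23.98 mL total → factor 23.98/0.28 = 85.643
Step 2: 15-fold → factor 15
Step 3: 30-fold → factor 30
Step 4: 0.95 mL + 14.4 mL = 15.35 mL total → factor 15.35/0.95 = 16.158
Overall dilution factor = 85.643 × 15 × 30 × 16.158 = 6.2271 × 10^5
Final = 2.40 mM / 6.2271 × 10^5 = 3.854 × 10^-6 mM = 3.85 nM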